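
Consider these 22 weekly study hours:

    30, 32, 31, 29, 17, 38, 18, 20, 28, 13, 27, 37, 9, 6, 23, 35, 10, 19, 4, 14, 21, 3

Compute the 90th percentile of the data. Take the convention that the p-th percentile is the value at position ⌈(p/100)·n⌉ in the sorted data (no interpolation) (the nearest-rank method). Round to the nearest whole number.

35

Sorted: 3, 4, 6, 9, 10, 13, 14, 17, 18, 19, 20, 21, 23, 27, 28, 29, 30, 31, 32, 35, 37, 38.
n = 22.
Position = ⌈90/100 · 22⌉ = ⌈19.8⌉ = 20.
The value at rank 20 is 35.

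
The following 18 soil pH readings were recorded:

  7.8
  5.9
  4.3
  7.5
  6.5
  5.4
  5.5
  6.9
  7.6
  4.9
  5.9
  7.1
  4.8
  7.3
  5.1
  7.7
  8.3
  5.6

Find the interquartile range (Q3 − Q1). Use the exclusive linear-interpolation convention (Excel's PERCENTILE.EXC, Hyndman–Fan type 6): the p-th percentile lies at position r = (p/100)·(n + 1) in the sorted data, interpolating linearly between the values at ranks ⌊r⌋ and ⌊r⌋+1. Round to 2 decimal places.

Sorted: 4.3, 4.8, 4.9, 5.1, 5.4, 5.5, 5.6, 5.9, 5.9, 6.5, 6.9, 7.1, 7.3, 7.5, 7.6, 7.7, 7.8, 8.3.
n = 18.
P25: r = 4.75; ranks 4–5 are 5.1, 5.4; interpolating gives 5.325.
P75: r = 14.25; ranks 14–15 are 7.5, 7.6; interpolating gives 7.525.
Difference: 7.525 − 5.325 = 2.2.

2.20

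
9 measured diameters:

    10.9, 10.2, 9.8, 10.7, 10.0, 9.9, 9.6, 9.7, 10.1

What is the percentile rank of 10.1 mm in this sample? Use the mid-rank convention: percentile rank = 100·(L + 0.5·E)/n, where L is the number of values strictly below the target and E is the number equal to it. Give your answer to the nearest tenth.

Sorted: 9.6, 9.7, 9.8, 9.9, 10.0, 10.1, 10.2, 10.7, 10.9.
Count below 10.1: L = 5; count equal: E = 1; n = 9.
Percentile rank = 100·(5 + 0.5·1)/9 = 100·5.5/9 = 61.11.

61.1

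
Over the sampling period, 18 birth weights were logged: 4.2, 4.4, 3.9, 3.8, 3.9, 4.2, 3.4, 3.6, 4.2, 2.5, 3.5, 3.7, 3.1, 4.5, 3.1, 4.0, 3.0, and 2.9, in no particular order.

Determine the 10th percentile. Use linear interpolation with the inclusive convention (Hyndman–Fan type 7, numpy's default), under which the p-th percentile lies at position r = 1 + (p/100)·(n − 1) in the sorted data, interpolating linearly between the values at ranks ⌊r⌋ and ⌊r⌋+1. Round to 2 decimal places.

2.97

Sorted: 2.5, 2.9, 3.0, 3.1, 3.1, 3.4, 3.5, 3.6, 3.7, 3.8, 3.9, 3.9, 4.0, 4.2, 4.2, 4.2, 4.4, 4.5.
n = 18.
r = 1 + (10/100)·(18 − 1) = 1 + 1.7 = 2.7.
Rank 2 is 2.9 and rank 3 is 3.0.
Interpolate: 2.9 + 0.7·(3.0 − 2.9) = 2.9 + 0.7·0.1 = 2.97.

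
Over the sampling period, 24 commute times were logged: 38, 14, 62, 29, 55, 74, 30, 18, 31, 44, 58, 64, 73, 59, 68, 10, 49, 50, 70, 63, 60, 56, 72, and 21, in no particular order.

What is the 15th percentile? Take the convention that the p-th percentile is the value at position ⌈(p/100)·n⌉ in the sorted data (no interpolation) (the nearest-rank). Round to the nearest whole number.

21

Sorted: 10, 14, 18, 21, 29, 30, 31, 38, 44, 49, 50, 55, 56, 58, 59, 60, 62, 63, 64, 68, 70, 72, 73, 74.
n = 24.
Position = ⌈15/100 · 24⌉ = ⌈3.6⌉ = 4.
The value at rank 4 is 21.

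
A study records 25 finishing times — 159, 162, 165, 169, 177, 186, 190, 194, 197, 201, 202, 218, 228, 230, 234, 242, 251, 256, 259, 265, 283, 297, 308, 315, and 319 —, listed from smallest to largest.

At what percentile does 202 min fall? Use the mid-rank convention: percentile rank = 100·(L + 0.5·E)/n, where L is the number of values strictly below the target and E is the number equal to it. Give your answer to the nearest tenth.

42.0

Count below 202: L = 10; count equal: E = 1; n = 25.
Percentile rank = 100·(10 + 0.5·1)/25 = 100·10.5/25 = 42.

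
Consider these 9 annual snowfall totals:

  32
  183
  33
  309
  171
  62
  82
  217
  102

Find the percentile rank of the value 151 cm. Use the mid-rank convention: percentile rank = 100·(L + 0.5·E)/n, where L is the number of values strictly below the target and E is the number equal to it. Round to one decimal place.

55.6

Sorted: 32, 33, 62, 82, 102, 171, 183, 217, 309.
Count below 151: L = 5; count equal: E = 0; n = 9.
Percentile rank = 100·(5 + 0.5·0)/9 = 100·5/9 = 55.56.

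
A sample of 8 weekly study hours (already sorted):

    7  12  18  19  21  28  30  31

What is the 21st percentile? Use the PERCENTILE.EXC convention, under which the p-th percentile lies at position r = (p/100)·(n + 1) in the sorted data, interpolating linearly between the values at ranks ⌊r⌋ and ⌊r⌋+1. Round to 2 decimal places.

11.45

n = 8.
r = (21/100)·(8 + 1) = 1.89.
Rank 1 is 7 and rank 2 is 12.
Interpolate: 7 + 0.89·(12 − 7) = 7 + 0.89·5 = 11.45.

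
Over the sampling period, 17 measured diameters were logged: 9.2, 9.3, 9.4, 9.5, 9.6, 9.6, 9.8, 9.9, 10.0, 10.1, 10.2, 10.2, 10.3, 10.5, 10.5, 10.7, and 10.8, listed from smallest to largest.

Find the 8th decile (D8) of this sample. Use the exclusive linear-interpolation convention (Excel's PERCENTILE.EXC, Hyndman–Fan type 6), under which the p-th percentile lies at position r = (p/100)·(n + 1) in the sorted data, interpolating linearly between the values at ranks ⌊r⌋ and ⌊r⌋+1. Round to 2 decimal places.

n = 17.
r = (80/100)·(17 + 1) = 14.4.
Rank 14 is 10.5 and rank 15 is 10.5.
Interpolate: 10.5 + 0.4·(10.5 − 10.5) = 10.5 + 0.4·0 = 10.5.

10.50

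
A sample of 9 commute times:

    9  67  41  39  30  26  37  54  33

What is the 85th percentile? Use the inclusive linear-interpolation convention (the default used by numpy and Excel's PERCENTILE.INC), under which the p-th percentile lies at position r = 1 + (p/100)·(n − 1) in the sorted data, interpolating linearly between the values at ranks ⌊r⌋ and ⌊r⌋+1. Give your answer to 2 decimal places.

Sorted: 9, 26, 30, 33, 37, 39, 41, 54, 67.
n = 9.
r = 1 + (85/100)·(9 − 1) = 1 + 6.8 = 7.8.
Rank 7 is 41 and rank 8 is 54.
Interpolate: 41 + 0.8·(54 − 41) = 41 + 0.8·13 = 51.4.

51.40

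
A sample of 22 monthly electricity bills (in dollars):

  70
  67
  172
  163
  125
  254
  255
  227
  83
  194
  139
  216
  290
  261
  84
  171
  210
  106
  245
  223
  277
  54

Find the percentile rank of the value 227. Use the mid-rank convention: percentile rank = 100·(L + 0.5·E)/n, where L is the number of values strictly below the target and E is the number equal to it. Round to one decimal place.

Sorted: 54, 67, 70, 83, 84, 106, 125, 139, 163, 171, 172, 194, 210, 216, 223, 227, 245, 254, 255, 261, 277, 290.
Count below 227: L = 15; count equal: E = 1; n = 22.
Percentile rank = 100·(15 + 0.5·1)/22 = 100·15.5/22 = 70.45.

70.5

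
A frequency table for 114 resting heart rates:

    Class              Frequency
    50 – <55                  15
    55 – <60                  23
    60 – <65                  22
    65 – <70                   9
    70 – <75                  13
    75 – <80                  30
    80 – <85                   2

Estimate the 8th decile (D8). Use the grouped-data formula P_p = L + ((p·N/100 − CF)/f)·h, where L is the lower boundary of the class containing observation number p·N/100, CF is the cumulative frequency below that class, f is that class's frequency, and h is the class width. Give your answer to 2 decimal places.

N = 114; target position k = 80/100 · 114 = 91.2.
Cumulative frequencies: 15, 38, 60, 69, 82, 112, 114.
Observation 91.2 falls in the class 75 – <80.
L = 75, CF = 82, f = 30, h = 5.
P80 = 75 + ((91.2 − 82)/30)·5 = 75 + 1.53333 = 76.5333.

76.53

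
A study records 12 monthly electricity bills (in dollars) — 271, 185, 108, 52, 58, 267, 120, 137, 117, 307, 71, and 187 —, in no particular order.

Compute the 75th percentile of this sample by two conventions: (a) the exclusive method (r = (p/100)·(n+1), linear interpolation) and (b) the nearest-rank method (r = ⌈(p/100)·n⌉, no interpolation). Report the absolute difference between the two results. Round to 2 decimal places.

Sorted: 52, 58, 71, 108, 117, 120, 137, 185, 187, 267, 271, 307.
n = 12.
(a) r = 9.75; between ranks 9 (187) and 10 (267): 247.
(b) the nearest-rank method: rank 9 → 187.
|247 − 187| = 60.

60.00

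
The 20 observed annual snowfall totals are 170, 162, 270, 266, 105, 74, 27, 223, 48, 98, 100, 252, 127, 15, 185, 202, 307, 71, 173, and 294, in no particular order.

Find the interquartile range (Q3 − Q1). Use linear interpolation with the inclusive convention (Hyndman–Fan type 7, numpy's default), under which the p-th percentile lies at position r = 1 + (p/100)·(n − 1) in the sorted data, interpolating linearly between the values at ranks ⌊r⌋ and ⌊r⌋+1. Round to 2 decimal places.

Sorted: 15, 27, 48, 71, 74, 98, 100, 105, 127, 162, 170, 173, 185, 202, 223, 252, 266, 270, 294, 307.
n = 20.
P25: r = 5.75; ranks 5–6 are 74, 98; interpolating gives 92.
P75: r = 15.25; ranks 15–16 are 223, 252; interpolating gives 230.25.
Difference: 230.25 − 92 = 138.25.

138.25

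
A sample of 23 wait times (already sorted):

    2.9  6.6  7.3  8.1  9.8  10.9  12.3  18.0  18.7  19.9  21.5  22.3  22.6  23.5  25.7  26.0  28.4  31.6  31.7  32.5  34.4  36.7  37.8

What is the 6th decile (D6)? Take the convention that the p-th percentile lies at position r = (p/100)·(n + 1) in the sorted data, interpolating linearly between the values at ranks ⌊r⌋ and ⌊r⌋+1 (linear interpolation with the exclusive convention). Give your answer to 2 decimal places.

n = 23.
r = (60/100)·(23 + 1) = 14.4.
Rank 14 is 23.5 and rank 15 is 25.7.
Interpolate: 23.5 + 0.4·(25.7 − 23.5) = 23.5 + 0.4·2.2 = 24.38.

24.38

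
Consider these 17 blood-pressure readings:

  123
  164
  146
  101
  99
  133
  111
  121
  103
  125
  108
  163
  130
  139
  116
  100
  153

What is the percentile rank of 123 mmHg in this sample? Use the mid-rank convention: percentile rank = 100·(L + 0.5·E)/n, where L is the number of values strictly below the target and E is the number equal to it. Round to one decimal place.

Sorted: 99, 100, 101, 103, 108, 111, 116, 121, 123, 125, 130, 133, 139, 146, 153, 163, 164.
Count below 123: L = 8; count equal: E = 1; n = 17.
Percentile rank = 100·(8 + 0.5·1)/17 = 100·8.5/17 = 50.

50.0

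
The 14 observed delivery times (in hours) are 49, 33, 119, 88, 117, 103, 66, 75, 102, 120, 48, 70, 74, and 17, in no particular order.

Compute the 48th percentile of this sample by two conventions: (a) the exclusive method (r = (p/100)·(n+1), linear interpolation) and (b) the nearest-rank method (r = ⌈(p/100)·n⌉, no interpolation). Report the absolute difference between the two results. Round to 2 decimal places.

Sorted: 17, 33, 48, 49, 66, 70, 74, 75, 88, 102, 103, 117, 119, 120.
n = 14.
(a) r = 7.2; between ranks 7 (74) and 8 (75): 74.2.
(b) the nearest-rank method: rank 7 → 74.
|74.2 − 74| = 0.2.

0.20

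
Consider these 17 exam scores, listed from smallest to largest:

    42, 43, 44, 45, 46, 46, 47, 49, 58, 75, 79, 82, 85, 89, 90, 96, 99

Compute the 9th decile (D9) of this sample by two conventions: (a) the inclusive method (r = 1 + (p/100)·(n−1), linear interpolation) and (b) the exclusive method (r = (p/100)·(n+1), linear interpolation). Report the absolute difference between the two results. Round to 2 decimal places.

4.20

n = 17.
(a) r = 15.4; between ranks 15 (90) and 16 (96): 92.4.
(b) r = 16.2; between ranks 16 (96) and 17 (99): 96.6.
|92.4 − 96.6| = 4.2.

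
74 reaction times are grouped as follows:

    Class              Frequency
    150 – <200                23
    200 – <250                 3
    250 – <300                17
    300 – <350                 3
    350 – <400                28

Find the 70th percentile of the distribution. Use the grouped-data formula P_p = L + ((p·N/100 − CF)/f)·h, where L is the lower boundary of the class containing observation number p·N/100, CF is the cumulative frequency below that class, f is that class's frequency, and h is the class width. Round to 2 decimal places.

N = 74; target position k = 70/100 · 74 = 51.8.
Cumulative frequencies: 23, 26, 43, 46, 74.
Observation 51.8 falls in the class 350 – <400.
L = 350, CF = 46, f = 28, h = 50.
P70 = 350 + ((51.8 − 46)/28)·50 = 350 + 10.3571 = 360.357.

360.36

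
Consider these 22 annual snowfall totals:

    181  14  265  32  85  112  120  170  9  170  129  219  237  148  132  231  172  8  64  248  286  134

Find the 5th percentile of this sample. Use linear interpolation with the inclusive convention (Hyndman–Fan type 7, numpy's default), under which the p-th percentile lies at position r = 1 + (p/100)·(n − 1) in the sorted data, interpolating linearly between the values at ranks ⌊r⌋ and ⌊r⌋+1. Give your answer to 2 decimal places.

9.25

Sorted: 8, 9, 14, 32, 64, 85, 112, 120, 129, 132, 134, 148, 170, 170, 172, 181, 219, 231, 237, 248, 265, 286.
n = 22.
r = 1 + (5/100)·(22 − 1) = 1 + 1.05 = 2.05.
Rank 2 is 9 and rank 3 is 14.
Interpolate: 9 + 0.05·(14 − 9) = 9 + 0.05·5 = 9.25.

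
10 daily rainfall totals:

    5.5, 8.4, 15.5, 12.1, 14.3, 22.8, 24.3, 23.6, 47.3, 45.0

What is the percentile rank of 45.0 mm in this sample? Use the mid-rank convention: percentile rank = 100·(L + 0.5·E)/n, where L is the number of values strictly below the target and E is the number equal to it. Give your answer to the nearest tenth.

85.0

Sorted: 5.5, 8.4, 12.1, 14.3, 15.5, 22.8, 23.6, 24.3, 45.0, 47.3.
Count below 45.0: L = 8; count equal: E = 1; n = 10.
Percentile rank = 100·(8 + 0.5·1)/10 = 100·8.5/10 = 85.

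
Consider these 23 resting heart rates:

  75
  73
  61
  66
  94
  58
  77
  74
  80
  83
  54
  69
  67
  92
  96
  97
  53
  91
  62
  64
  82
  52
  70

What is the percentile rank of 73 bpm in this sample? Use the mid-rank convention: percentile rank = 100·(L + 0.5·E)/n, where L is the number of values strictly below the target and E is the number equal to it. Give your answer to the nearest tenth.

50.0

Sorted: 52, 53, 54, 58, 61, 62, 64, 66, 67, 69, 70, 73, 74, 75, 77, 80, 82, 83, 91, 92, 94, 96, 97.
Count below 73: L = 11; count equal: E = 1; n = 23.
Percentile rank = 100·(11 + 0.5·1)/23 = 100·11.5/23 = 50.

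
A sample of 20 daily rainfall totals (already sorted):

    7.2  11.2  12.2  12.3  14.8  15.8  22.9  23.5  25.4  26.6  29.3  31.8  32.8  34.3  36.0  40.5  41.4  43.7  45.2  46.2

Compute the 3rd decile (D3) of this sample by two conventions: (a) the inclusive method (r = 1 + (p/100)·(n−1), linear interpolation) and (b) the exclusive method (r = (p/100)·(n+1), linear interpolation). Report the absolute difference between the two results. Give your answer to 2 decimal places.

2.84

n = 20.
(a) r = 6.7; between ranks 6 (15.8) and 7 (22.9): 20.77.
(b) r = 6.3; between ranks 6 (15.8) and 7 (22.9): 17.93.
|20.77 − 17.93| = 2.84.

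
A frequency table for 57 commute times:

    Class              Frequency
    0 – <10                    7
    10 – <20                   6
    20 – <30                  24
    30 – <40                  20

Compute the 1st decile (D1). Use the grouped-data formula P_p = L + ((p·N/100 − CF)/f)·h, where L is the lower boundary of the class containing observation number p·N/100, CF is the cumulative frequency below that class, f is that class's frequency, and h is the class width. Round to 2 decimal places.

8.14

N = 57; target position k = 10/100 · 57 = 5.7.
Cumulative frequencies: 7, 13, 37, 57.
Observation 5.7 falls in the class 0 – <10.
L = 0, CF = 0, f = 7, h = 10.
P10 = 0 + ((5.7 − 0)/7)·10 = 0 + 8.14286 = 8.14286.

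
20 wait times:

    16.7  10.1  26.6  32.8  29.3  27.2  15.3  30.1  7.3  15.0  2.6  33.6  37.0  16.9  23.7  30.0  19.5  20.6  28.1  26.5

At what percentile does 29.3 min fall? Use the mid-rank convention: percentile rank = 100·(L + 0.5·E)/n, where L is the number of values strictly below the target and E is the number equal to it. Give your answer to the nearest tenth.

72.5

Sorted: 2.6, 7.3, 10.1, 15.0, 15.3, 16.7, 16.9, 19.5, 20.6, 23.7, 26.5, 26.6, 27.2, 28.1, 29.3, 30.0, 30.1, 32.8, 33.6, 37.0.
Count below 29.3: L = 14; count equal: E = 1; n = 20.
Percentile rank = 100·(14 + 0.5·1)/20 = 100·14.5/20 = 72.5.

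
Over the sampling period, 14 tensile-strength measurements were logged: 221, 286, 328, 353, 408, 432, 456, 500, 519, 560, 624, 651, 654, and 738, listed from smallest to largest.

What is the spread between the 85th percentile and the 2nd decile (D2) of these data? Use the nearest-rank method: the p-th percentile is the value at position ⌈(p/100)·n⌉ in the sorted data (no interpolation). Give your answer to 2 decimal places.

323.00

n = 14.
P20: rank ⌈20/100·14⌉ = 3 → 328.
P85: rank ⌈85/100·14⌉ = 12 → 651.
Difference: 651 − 328 = 323.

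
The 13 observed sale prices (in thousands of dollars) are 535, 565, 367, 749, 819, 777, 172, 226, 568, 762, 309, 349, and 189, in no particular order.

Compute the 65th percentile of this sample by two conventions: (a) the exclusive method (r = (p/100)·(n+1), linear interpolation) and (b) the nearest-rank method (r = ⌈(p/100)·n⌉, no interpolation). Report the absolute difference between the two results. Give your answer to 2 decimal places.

18.10

Sorted: 172, 189, 226, 309, 349, 367, 535, 565, 568, 749, 762, 777, 819.
n = 13.
(a) r = 9.1; between ranks 9 (568) and 10 (749): 586.1.
(b) the nearest-rank method: rank 9 → 568.
|586.1 − 568| = 18.1.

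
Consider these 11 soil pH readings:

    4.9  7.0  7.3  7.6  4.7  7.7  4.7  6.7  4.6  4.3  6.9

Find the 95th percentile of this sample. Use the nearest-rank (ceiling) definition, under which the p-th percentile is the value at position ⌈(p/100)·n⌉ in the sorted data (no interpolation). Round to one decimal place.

7.7

Sorted: 4.3, 4.6, 4.7, 4.7, 4.9, 6.7, 6.9, 7.0, 7.3, 7.6, 7.7.
n = 11.
Position = ⌈95/100 · 11⌉ = ⌈10.45⌉ = 11.
The value at rank 11 is 7.7.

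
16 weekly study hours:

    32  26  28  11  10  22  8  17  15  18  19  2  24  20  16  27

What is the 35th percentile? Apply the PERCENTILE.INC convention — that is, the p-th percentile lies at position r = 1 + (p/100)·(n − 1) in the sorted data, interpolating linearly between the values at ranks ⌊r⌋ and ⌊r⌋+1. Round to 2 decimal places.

16.25

Sorted: 2, 8, 10, 11, 15, 16, 17, 18, 19, 20, 22, 24, 26, 27, 28, 32.
n = 16.
r = 1 + (35/100)·(16 − 1) = 1 + 5.25 = 6.25.
Rank 6 is 16 and rank 7 is 17.
Interpolate: 16 + 0.25·(17 − 16) = 16 + 0.25·1 = 16.25.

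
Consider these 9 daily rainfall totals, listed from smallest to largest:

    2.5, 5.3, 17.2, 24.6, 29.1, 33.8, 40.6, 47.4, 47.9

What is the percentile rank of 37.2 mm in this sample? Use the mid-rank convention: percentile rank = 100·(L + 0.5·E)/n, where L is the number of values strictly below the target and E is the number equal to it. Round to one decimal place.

66.7

Count below 37.2: L = 6; count equal: E = 0; n = 9.
Percentile rank = 100·(6 + 0.5·0)/9 = 100·6/9 = 66.67.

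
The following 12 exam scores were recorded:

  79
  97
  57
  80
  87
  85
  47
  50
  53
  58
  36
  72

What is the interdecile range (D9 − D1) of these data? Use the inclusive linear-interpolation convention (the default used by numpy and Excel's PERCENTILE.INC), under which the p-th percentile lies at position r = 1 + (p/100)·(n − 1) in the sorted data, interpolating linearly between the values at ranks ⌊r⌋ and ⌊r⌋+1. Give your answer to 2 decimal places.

39.50

Sorted: 36, 47, 50, 53, 57, 58, 72, 79, 80, 85, 87, 97.
n = 12.
P10: r = 2.1; ranks 2–3 are 47, 50; interpolating gives 47.3.
P90: r = 10.9; ranks 10–11 are 85, 87; interpolating gives 86.8.
Difference: 86.8 − 47.3 = 39.5.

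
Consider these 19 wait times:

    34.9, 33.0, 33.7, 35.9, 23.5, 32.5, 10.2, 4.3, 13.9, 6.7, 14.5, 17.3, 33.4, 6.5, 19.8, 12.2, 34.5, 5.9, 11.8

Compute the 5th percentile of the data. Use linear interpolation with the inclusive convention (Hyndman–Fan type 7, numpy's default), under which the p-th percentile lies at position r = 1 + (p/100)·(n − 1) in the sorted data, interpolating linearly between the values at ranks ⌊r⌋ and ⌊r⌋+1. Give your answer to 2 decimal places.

Sorted: 4.3, 5.9, 6.5, 6.7, 10.2, 11.8, 12.2, 13.9, 14.5, 17.3, 19.8, 23.5, 32.5, 33.0, 33.4, 33.7, 34.5, 34.9, 35.9.
n = 19.
r = 1 + (5/100)·(19 − 1) = 1 + 0.9 = 1.9.
Rank 1 is 4.3 and rank 2 is 5.9.
Interpolate: 4.3 + 0.9·(5.9 − 4.3) = 4.3 + 0.9·1.6 = 5.74.

5.74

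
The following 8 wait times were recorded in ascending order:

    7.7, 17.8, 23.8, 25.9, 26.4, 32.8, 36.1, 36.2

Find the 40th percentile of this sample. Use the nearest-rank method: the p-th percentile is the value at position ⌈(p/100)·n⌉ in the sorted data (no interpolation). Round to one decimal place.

25.9

n = 8.
Position = ⌈40/100 · 8⌉ = ⌈3.2⌉ = 4.
The value at rank 4 is 25.9.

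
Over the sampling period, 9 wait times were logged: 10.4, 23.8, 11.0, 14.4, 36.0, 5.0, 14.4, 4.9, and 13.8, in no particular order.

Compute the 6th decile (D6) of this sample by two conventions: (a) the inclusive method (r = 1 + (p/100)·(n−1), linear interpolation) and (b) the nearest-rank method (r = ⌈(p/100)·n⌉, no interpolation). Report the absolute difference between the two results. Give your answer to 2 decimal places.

Sorted: 4.9, 5.0, 10.4, 11.0, 13.8, 14.4, 14.4, 23.8, 36.0.
n = 9.
(a) r = 5.8; between ranks 5 (13.8) and 6 (14.4): 14.28.
(b) the nearest-rank method: rank 6 → 14.4.
|14.28 − 14.4| = 0.12.

0.12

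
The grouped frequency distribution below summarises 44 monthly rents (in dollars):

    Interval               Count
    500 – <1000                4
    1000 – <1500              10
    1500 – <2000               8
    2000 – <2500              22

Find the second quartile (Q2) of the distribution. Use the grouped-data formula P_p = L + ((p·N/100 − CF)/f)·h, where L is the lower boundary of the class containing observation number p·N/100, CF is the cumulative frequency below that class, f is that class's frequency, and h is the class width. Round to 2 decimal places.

N = 44; target position k = 50/100 · 44 = 22.
Cumulative frequencies: 4, 14, 22, 44.
Observation 22 falls in the class 1500 – <2000.
L = 1500, CF = 14, f = 8, h = 500.
P50 = 1500 + ((22 − 14)/8)·500 = 1500 + 500 = 2000.

2000.00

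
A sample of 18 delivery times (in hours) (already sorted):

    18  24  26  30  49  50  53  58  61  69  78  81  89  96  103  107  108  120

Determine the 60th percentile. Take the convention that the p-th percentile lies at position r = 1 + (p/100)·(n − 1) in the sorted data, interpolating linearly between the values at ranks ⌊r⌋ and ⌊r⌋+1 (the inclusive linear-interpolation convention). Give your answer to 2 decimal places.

n = 18.
r = 1 + (60/100)·(18 − 1) = 1 + 10.2 = 11.2.
Rank 11 is 78 and rank 12 is 81.
Interpolate: 78 + 0.2·(81 − 78) = 78 + 0.2·3 = 78.6.

78.60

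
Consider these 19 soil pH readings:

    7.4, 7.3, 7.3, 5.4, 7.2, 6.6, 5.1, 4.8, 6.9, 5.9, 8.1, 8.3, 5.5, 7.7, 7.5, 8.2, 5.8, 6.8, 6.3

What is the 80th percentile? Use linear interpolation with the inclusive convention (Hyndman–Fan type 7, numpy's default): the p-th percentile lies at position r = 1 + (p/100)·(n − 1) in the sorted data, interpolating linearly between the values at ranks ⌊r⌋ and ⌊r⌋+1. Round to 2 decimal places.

7.58

Sorted: 4.8, 5.1, 5.4, 5.5, 5.8, 5.9, 6.3, 6.6, 6.8, 6.9, 7.2, 7.3, 7.3, 7.4, 7.5, 7.7, 8.1, 8.2, 8.3.
n = 19.
r = 1 + (80/100)·(19 − 1) = 1 + 14.4 = 15.4.
Rank 15 is 7.5 and rank 16 is 7.7.
Interpolate: 7.5 + 0.4·(7.7 − 7.5) = 7.5 + 0.4·0.2 = 7.58.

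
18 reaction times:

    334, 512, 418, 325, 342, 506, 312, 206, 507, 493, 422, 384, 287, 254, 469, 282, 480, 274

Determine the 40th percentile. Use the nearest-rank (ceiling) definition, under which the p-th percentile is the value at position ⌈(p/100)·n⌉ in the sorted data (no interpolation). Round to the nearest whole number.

Sorted: 206, 254, 274, 282, 287, 312, 325, 334, 342, 384, 418, 422, 469, 480, 493, 506, 507, 512.
n = 18.
Position = ⌈40/100 · 18⌉ = ⌈7.2⌉ = 8.
The value at rank 8 is 334.

334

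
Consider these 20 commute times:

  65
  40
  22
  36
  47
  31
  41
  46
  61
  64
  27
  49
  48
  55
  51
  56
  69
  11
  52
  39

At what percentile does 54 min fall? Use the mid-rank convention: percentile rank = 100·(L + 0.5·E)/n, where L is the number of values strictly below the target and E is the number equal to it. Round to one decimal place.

70.0

Sorted: 11, 22, 27, 31, 36, 39, 40, 41, 46, 47, 48, 49, 51, 52, 55, 56, 61, 64, 65, 69.
Count below 54: L = 14; count equal: E = 0; n = 20.
Percentile rank = 100·(14 + 0.5·0)/20 = 100·14/20 = 70.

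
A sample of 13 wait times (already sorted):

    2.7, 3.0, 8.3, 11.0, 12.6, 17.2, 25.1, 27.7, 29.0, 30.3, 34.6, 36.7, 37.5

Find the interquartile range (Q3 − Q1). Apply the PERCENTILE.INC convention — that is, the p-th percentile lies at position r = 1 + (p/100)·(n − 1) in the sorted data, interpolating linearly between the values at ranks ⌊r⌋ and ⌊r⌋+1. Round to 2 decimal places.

n = 13.
P25: r = 4 (integer) → 11.
P75: r = 10 (integer) → 30.3.
Difference: 30.3 − 11 = 19.3.

19.30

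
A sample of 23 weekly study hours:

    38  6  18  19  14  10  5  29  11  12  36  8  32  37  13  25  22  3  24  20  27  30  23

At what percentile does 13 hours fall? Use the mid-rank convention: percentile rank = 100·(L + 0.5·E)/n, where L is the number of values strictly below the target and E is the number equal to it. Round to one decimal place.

32.6

Sorted: 3, 5, 6, 8, 10, 11, 12, 13, 14, 18, 19, 20, 22, 23, 24, 25, 27, 29, 30, 32, 36, 37, 38.
Count below 13: L = 7; count equal: E = 1; n = 23.
Percentile rank = 100·(7 + 0.5·1)/23 = 100·7.5/23 = 32.61.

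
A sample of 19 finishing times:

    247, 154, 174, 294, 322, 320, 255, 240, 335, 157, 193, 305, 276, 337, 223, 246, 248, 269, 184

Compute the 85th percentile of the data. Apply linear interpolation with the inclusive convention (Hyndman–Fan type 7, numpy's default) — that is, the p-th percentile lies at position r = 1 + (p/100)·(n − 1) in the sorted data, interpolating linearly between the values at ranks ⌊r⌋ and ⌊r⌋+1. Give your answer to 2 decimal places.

Sorted: 154, 157, 174, 184, 193, 223, 240, 246, 247, 248, 255, 269, 276, 294, 305, 320, 322, 335, 337.
n = 19.
r = 1 + (85/100)·(19 − 1) = 1 + 15.3 = 16.3.
Rank 16 is 320 and rank 17 is 322.
Interpolate: 320 + 0.3·(322 − 320) = 320 + 0.3·2 = 320.6.

320.60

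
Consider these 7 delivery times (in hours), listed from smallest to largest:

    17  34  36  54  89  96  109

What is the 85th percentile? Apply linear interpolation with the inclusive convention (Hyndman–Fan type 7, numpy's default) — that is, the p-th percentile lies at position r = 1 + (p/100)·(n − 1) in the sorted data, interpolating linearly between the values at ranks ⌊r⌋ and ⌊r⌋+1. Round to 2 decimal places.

n = 7.
r = 1 + (85/100)·(7 − 1) = 1 + 5.1 = 6.1.
Rank 6 is 96 and rank 7 is 109.
Interpolate: 96 + 0.1·(109 − 96) = 96 + 0.1·13 = 97.3.

97.30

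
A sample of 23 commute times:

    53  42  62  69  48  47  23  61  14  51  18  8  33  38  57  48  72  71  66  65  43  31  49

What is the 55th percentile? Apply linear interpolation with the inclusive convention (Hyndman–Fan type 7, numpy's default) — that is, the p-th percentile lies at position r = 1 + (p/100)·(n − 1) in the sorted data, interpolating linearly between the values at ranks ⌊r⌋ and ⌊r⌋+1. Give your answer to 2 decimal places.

Sorted: 8, 14, 18, 23, 31, 33, 38, 42, 43, 47, 48, 48, 49, 51, 53, 57, 61, 62, 65, 66, 69, 71, 72.
n = 23.
r = 1 + (55/100)·(23 − 1) = 1 + 12.1 = 13.1.
Rank 13 is 49 and rank 14 is 51.
Interpolate: 49 + 0.1·(51 − 49) = 49 + 0.1·2 = 49.2.

49.20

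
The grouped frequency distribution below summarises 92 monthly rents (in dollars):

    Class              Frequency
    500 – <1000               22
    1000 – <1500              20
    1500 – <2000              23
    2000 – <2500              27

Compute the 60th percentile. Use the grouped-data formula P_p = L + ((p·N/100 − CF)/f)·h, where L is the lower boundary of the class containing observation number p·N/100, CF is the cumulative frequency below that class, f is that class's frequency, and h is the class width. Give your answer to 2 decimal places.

1786.96

N = 92; target position k = 60/100 · 92 = 55.2.
Cumulative frequencies: 22, 42, 65, 92.
Observation 55.2 falls in the class 1500 – <2000.
L = 1500, CF = 42, f = 23, h = 500.
P60 = 1500 + ((55.2 − 42)/23)·500 = 1500 + 286.957 = 1786.96.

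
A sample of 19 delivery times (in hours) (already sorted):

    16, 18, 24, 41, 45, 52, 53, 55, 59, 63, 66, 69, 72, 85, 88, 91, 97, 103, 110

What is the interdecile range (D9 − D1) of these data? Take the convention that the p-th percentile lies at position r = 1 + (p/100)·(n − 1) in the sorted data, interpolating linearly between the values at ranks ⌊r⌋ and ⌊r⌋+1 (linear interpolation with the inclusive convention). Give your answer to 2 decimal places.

n = 19.
P10: r = 2.8; ranks 2–3 are 18, 24; interpolating gives 22.8.
P90: r = 17.2; ranks 17–18 are 97, 103; interpolating gives 98.2.
Difference: 98.2 − 22.8 = 75.4.

75.40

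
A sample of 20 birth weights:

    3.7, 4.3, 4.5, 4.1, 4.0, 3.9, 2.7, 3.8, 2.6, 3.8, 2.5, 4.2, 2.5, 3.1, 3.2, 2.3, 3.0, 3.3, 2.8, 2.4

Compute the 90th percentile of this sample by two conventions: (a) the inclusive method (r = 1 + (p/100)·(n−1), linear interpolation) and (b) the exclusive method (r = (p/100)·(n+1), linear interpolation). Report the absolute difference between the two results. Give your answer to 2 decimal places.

0.08

Sorted: 2.3, 2.4, 2.5, 2.5, 2.6, 2.7, 2.8, 3.0, 3.1, 3.2, 3.3, 3.7, 3.8, 3.8, 3.9, 4.0, 4.1, 4.2, 4.3, 4.5.
n = 20.
(a) r = 18.1; between ranks 18 (4.2) and 19 (4.3): 4.21.
(b) r = 18.9; between ranks 18 (4.2) and 19 (4.3): 4.29.
|4.21 − 4.29| = 0.08.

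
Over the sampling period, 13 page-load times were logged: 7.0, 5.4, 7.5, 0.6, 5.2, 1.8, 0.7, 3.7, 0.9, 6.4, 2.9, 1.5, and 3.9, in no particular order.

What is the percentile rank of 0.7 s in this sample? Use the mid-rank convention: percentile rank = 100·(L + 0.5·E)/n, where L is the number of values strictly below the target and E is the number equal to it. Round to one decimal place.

11.5

Sorted: 0.6, 0.7, 0.9, 1.5, 1.8, 2.9, 3.7, 3.9, 5.2, 5.4, 6.4, 7.0, 7.5.
Count below 0.7: L = 1; count equal: E = 1; n = 13.
Percentile rank = 100·(1 + 0.5·1)/13 = 100·1.5/13 = 11.54.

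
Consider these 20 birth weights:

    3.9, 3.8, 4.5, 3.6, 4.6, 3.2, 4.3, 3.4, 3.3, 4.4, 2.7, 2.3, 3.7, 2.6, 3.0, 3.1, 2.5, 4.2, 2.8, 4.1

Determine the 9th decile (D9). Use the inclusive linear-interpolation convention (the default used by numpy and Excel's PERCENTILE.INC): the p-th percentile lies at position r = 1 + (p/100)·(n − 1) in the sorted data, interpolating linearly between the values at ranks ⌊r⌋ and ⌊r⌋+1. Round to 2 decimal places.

Sorted: 2.3, 2.5, 2.6, 2.7, 2.8, 3.0, 3.1, 3.2, 3.3, 3.4, 3.6, 3.7, 3.8, 3.9, 4.1, 4.2, 4.3, 4.4, 4.5, 4.6.
n = 20.
r = 1 + (90/100)·(20 − 1) = 1 + 17.1 = 18.1.
Rank 18 is 4.4 and rank 19 is 4.5.
Interpolate: 4.4 + 0.1·(4.5 − 4.4) = 4.4 + 0.1·0.1 = 4.41.

4.41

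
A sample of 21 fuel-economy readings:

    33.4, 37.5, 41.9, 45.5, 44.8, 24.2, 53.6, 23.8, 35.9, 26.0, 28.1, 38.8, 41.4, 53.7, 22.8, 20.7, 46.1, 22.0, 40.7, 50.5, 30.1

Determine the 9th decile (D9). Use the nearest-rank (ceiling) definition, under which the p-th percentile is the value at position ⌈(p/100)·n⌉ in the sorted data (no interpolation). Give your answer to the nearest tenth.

Sorted: 20.7, 22.0, 22.8, 23.8, 24.2, 26.0, 28.1, 30.1, 33.4, 35.9, 37.5, 38.8, 40.7, 41.4, 41.9, 44.8, 45.5, 46.1, 50.5, 53.6, 53.7.
n = 21.
Position = ⌈90/100 · 21⌉ = ⌈18.9⌉ = 19.
The value at rank 19 is 50.5.

50.5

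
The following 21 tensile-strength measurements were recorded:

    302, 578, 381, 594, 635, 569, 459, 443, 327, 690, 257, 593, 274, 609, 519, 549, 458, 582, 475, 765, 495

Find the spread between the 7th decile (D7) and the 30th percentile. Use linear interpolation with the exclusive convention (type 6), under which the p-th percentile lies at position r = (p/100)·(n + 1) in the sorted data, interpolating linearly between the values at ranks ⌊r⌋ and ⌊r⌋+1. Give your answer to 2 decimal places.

134.40

Sorted: 257, 274, 302, 327, 381, 443, 458, 459, 475, 495, 519, 549, 569, 578, 582, 593, 594, 609, 635, 690, 765.
n = 21.
P30: r = 6.6; ranks 6–7 are 443, 458; interpolating gives 452.
P70: r = 15.4; ranks 15–16 are 582, 593; interpolating gives 586.4.
Difference: 586.4 − 452 = 134.4.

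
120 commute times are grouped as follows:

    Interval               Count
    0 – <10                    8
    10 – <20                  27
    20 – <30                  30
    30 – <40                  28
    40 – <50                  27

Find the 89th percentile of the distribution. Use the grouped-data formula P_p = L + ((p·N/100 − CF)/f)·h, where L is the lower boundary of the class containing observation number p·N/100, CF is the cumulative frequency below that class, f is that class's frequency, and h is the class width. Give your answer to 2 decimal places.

45.11

N = 120; target position k = 89/100 · 120 = 106.8.
Cumulative frequencies: 8, 35, 65, 93, 120.
Observation 106.8 falls in the class 40 – <50.
L = 40, CF = 93, f = 27, h = 10.
P89 = 40 + ((106.8 − 93)/27)·10 = 40 + 5.11111 = 45.1111.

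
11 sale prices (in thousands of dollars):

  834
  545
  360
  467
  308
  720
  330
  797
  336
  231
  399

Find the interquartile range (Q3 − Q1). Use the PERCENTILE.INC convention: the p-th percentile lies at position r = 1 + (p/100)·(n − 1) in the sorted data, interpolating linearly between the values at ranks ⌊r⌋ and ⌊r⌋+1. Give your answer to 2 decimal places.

299.50

Sorted: 231, 308, 330, 336, 360, 399, 467, 545, 720, 797, 834.
n = 11.
P25: r = 3.5; ranks 3–4 are 330, 336; interpolating gives 333.
P75: r = 8.5; ranks 8–9 are 545, 720; interpolating gives 632.5.
Difference: 632.5 − 333 = 299.5.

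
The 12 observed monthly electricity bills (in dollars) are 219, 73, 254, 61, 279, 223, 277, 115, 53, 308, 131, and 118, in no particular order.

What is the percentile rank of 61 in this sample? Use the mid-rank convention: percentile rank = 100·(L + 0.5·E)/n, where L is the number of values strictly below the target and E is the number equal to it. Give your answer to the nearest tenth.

Sorted: 53, 61, 73, 115, 118, 131, 219, 223, 254, 277, 279, 308.
Count below 61: L = 1; count equal: E = 1; n = 12.
Percentile rank = 100·(1 + 0.5·1)/12 = 100·1.5/12 = 12.5.

12.5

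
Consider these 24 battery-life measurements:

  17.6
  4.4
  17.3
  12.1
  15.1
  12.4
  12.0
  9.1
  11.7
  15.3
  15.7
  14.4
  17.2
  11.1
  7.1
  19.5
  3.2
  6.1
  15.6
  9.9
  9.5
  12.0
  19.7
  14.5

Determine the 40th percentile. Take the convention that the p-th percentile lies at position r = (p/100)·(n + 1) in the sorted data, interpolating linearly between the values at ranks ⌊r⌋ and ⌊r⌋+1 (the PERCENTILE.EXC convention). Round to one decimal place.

12.0

Sorted: 3.2, 4.4, 6.1, 7.1, 9.1, 9.5, 9.9, 11.1, 11.7, 12.0, 12.0, 12.1, 12.4, 14.4, 14.5, 15.1, 15.3, 15.6, 15.7, 17.2, 17.3, 17.6, 19.5, 19.7.
n = 24.
r = (40/100)·(24 + 1) = 10.
r is an integer, so P40 is the value at rank 10: 12.0.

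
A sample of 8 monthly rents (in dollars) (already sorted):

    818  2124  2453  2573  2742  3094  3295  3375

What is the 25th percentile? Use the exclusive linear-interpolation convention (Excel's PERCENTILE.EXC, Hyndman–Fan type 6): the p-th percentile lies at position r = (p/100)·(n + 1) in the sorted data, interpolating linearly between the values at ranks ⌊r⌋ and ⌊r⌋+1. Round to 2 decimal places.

n = 8.
r = (25/100)·(8 + 1) = 2.25.
Rank 2 is 2124 and rank 3 is 2453.
Interpolate: 2124 + 0.25·(2453 − 2124) = 2124 + 0.25·329 = 2206.25.

2206.25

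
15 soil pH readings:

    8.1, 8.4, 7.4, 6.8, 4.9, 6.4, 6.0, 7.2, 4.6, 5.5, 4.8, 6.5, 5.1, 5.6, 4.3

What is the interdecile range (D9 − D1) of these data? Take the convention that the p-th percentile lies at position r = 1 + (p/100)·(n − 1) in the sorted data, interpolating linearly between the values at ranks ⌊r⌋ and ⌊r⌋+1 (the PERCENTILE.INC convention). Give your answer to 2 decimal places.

3.14

Sorted: 4.3, 4.6, 4.8, 4.9, 5.1, 5.5, 5.6, 6.0, 6.4, 6.5, 6.8, 7.2, 7.4, 8.1, 8.4.
n = 15.
P10: r = 2.4; ranks 2–3 are 4.6, 4.8; interpolating gives 4.68.
P90: r = 13.6; ranks 13–14 are 7.4, 8.1; interpolating gives 7.82.
Difference: 7.82 − 4.68 = 3.14.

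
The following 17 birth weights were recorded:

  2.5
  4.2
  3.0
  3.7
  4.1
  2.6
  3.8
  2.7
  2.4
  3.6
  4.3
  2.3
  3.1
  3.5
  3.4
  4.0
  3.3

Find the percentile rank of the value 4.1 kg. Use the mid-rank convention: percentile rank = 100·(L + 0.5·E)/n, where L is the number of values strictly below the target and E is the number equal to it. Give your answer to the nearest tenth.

85.3

Sorted: 2.3, 2.4, 2.5, 2.6, 2.7, 3.0, 3.1, 3.3, 3.4, 3.5, 3.6, 3.7, 3.8, 4.0, 4.1, 4.2, 4.3.
Count below 4.1: L = 14; count equal: E = 1; n = 17.
Percentile rank = 100·(14 + 0.5·1)/17 = 100·14.5/17 = 85.29.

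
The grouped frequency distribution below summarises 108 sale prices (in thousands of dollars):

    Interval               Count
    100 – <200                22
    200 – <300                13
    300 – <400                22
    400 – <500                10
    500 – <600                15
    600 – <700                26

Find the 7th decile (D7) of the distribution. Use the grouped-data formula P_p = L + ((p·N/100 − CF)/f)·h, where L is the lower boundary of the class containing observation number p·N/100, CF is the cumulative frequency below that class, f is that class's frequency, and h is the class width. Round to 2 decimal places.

N = 108; target position k = 70/100 · 108 = 75.6.
Cumulative frequencies: 22, 35, 57, 67, 82, 108.
Observation 75.6 falls in the class 500 – <600.
L = 500, CF = 67, f = 15, h = 100.
P70 = 500 + ((75.6 − 67)/15)·100 = 500 + 57.3333 = 557.333.

557.33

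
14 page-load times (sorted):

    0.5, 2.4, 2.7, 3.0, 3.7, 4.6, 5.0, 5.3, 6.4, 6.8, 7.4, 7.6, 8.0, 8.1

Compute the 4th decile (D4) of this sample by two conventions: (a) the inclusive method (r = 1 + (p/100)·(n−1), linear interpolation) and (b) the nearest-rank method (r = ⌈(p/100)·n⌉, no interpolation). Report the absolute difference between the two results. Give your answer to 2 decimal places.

n = 14.
(a) r = 6.2; between ranks 6 (4.6) and 7 (5.0): 4.68.
(b) the nearest-rank method: rank 6 → 4.6.
|4.68 − 4.6| = 0.08.

0.08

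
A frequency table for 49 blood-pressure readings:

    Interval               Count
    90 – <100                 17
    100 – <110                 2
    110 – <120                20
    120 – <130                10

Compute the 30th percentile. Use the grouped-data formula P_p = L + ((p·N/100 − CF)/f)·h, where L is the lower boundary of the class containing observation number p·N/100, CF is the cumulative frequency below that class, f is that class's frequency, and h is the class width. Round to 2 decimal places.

98.65

N = 49; target position k = 30/100 · 49 = 14.7.
Cumulative frequencies: 17, 19, 39, 49.
Observation 14.7 falls in the class 90 – <100.
L = 90, CF = 0, f = 17, h = 10.
P30 = 90 + ((14.7 − 0)/17)·10 = 90 + 8.64706 = 98.6471.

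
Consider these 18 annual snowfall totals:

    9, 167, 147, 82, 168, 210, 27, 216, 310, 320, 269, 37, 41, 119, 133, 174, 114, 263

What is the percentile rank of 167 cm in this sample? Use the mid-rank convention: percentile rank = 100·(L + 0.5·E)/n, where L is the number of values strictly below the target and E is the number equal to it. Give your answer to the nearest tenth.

Sorted: 9, 27, 37, 41, 82, 114, 119, 133, 147, 167, 168, 174, 210, 216, 263, 269, 310, 320.
Count below 167: L = 9; count equal: E = 1; n = 18.
Percentile rank = 100·(9 + 0.5·1)/18 = 100·9.5/18 = 52.78.

52.8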